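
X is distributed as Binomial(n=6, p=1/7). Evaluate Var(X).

For X ~ Binomial(n=6, p=1/7):
Var(X) = \frac{36}{49}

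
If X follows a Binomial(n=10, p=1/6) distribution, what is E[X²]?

Using the identity E[X²] = Var(X) + (E[X])²:
E[X] = \frac{5}{3}
Var(X) = \frac{25}{18}
E[X²] = \frac{25}{18} + (\frac{5}{3})²
= \frac{25}{6}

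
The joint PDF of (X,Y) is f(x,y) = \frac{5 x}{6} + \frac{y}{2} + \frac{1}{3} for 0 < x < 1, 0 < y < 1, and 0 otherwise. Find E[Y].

E[Y] = ∫_0^1 ∫_0^1 y × f(x,y) dx dy
= \frac{13}{24}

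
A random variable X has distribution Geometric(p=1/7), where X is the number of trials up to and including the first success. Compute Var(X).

For X ~ Geometric(p=1/7), where X is the number of trials up to and including the first success:
Var(X) = 42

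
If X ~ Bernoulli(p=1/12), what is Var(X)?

For X ~ Bernoulli(p=1/12):
Var(X) = \frac{11}{144}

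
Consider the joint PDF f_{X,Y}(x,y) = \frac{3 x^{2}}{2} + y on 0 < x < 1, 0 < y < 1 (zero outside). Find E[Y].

E[Y] = ∫_0^1 ∫_0^1 y × f(x,y) dx dy
= \frac{7}{12}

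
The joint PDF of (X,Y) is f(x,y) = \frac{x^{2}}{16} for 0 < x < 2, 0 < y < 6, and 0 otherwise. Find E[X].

f_X(x) = ∫_0^6 \frac{x^{2}}{16} dy = \frac{3 x^{2}}{8}
E[X] = ∫_0^2 x × (\frac{3 x^{2}}{8}) dx = \frac{3}{2}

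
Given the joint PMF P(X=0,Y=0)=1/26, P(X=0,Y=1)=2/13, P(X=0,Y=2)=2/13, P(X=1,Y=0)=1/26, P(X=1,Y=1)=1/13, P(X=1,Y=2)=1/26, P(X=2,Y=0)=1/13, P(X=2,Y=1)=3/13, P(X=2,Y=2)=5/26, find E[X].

First find marginal of X:
P(X=0) = 9/26
P(X=1) = 2/13
P(X=2) = 1/2
E[X] = 0 × 9/26 + 1 × 2/13 + 2 × 1/2 = 15/13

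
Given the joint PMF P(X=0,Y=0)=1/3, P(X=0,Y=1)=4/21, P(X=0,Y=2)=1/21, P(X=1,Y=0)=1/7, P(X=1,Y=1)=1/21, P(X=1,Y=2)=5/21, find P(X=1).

P(X=1) = P(X=1,Y=0) + P(X=1,Y=1) + P(X=1,Y=2)
= 1/7 + 1/21 + 5/21
= 3/7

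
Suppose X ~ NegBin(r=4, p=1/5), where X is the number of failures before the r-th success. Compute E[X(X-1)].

E[X(X-1)] = E[X² - X] = E[X²] - E[X]
E[X] = 16
E[X²] = Var(X) + (E[X])² = 80 + (16)² = 336
E[X(X-1)] = 336 - 16 = 320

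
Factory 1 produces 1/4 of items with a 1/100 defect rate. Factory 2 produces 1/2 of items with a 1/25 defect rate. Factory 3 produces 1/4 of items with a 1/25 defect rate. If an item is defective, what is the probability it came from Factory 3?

Using Bayes' theorem:
P(F1) = 1/4, P(D|F1) = 1/100
P(F2) = 1/2, P(D|F2) = 1/25
P(F3) = 1/4, P(D|F3) = 1/25
P(D) = P(D|F1)P(F1) + P(D|F2)P(F2) + P(D|F3)P(F3)
     = \frac{13}{400}
P(F3|D) = P(D|F3)P(F3) / P(D)
= \frac{4}{13}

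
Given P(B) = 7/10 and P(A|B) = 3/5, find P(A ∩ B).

By definition, P(A|B) = P(A ∩ B) / P(B)
So P(A ∩ B) = P(A|B) × P(B)
= 3/5 × 7/10
= 21/50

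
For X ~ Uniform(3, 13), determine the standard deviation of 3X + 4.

For X ~ Uniform(3, 13):
Var(X) = \frac{25}{3}
SD(X) = √(Var(X)) = √(\frac{25}{3}) = \frac{5 \sqrt{3}}{3}
SD(3X + 4) = |3| × SD(X) = 3 × \frac{5 \sqrt{3}}{3} = 5 \sqrt{3}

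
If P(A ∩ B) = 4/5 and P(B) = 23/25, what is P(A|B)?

P(A|B) = P(A ∩ B) / P(B)
= (4/5) / (23/25)
= 20/23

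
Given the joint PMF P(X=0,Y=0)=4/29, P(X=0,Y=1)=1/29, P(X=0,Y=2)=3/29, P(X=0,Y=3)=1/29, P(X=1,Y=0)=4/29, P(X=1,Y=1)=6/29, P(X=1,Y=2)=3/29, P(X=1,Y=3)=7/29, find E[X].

First find marginal of X:
P(X=0) = 9/29
P(X=1) = 20/29
E[X] = 0 × 9/29 + 1 × 20/29 = 20/29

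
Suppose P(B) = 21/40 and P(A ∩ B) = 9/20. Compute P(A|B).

P(A|B) = P(A ∩ B) / P(B)
= (9/20) / (21/40)
= 6/7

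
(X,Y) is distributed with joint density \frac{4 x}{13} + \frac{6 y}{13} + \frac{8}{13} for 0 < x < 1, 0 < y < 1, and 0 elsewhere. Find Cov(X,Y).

E[XY] = ∫∫ xy × f(x,y) dx dy = \frac{11}{39}
E[X] = \frac{41}{78}
E[Y] = \frac{7}{13}
Cov(X,Y) = E[XY] - E[X]E[Y] = - \frac{1}{1014}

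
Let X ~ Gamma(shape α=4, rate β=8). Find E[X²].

Using the identity E[X²] = Var(X) + (E[X])²:
E[X] = \frac{1}{2}
Var(X) = \frac{1}{16}
E[X²] = \frac{1}{16} + (\frac{1}{2})²
= \frac{5}{16}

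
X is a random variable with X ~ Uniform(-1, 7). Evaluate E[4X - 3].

For X ~ Uniform(-1, 7):
E[X] = 3
E[4X - 3] = 4 × E[X] - 3 = 9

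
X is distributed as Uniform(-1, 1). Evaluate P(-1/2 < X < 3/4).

P(-1/2 < X < 3/4) = ∫_{-1/2}^{3/4} f(x) dx
where f(x) = \frac{1}{2}
= \frac{5}{8}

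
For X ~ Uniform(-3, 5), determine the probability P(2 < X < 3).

P(2 < X < 3) = ∫_{2}^{3} f(x) dx
where f(x) = \frac{1}{8}
= \frac{1}{8}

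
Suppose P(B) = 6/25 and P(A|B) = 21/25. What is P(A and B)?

By definition, P(A|B) = P(A ∩ B) / P(B)
So P(A ∩ B) = P(A|B) × P(B)
= 21/25 × 6/25
= 126/625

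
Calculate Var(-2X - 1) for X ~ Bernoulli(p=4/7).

For X ~ Bernoulli(p=4/7):
Var(X) = \frac{12}{49}
Var(-2X - 1) = (-2)² × Var(X) = 4 × \frac{12}{49} = \frac{48}{49}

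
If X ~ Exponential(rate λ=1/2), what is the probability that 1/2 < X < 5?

P(1/2 < X < 5) = ∫_{1/2}^{5} f(x) dx
where f(x) = \frac{e^{- \frac{x}{2}}}{2}
= - \frac{1}{e^{\frac{5}{2}}} + e^{- \frac{1}{4}}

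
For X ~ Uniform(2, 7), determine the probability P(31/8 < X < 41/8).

P(31/8 < X < 41/8) = ∫_{31/8}^{41/8} f(x) dx
where f(x) = \frac{1}{5}
= \frac{1}{4}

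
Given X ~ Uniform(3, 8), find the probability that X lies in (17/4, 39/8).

P(17/4 < X < 39/8) = ∫_{17/4}^{39/8} f(x) dx
where f(x) = \frac{1}{5}
= \frac{1}{8}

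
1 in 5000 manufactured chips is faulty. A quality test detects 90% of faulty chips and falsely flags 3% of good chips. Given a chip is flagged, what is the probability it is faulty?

Let D = the rare event, + = positive/flagged.
P(D) = 1/5000
P(+|D) = 90/100 = 9/10
P(+|D') = 3/100
P(+) = P(+|D)P(D) + P(+|D')P(D')
     = \frac{9}{10} × \frac{1}{5000} + \frac{3}{100} × \frac{4999}{5000}
     = \frac{15087}{500000}
P(D|+) = P(+|D)P(D)/P(+) = \frac{30}{5029}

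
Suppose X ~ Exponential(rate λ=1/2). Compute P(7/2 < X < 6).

P(7/2 < X < 6) = ∫_{7/2}^{6} f(x) dx
where f(x) = \frac{e^{- \frac{x}{2}}}{2}
= - \frac{1}{e^{3}} + e^{- \frac{7}{4}}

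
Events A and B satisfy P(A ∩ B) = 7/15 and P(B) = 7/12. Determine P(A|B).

P(A|B) = P(A ∩ B) / P(B)
= (7/15) / (7/12)
= 4/5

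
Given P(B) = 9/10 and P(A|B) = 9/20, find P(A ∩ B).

By definition, P(A|B) = P(A ∩ B) / P(B)
So P(A ∩ B) = P(A|B) × P(B)
= 9/20 × 9/10
= 81/200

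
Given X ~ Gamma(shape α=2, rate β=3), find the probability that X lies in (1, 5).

P(1 < X < 5) = ∫_{1}^{5} f(x) dx
where f(x) = 9 x e^{- 3 x}
= \frac{4 \left(-4 + e^{12}\right)}{e^{15}}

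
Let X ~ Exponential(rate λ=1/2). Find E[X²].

Using the identity E[X²] = Var(X) + (E[X])²:
E[X] = 2
Var(X) = 4
E[X²] = 4 + (2)²
= 8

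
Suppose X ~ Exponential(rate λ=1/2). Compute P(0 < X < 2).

P(0 < X < 2) = ∫_{0}^{2} f(x) dx
where f(x) = \frac{e^{- \frac{x}{2}}}{2}
= 1 - e^{-1}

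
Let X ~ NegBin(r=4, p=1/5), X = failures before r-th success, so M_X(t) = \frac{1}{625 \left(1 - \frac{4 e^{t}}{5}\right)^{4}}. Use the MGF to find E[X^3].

To find E[X^3], compute M^(3)(0):
M^(1)(t) = \frac{16 e^{t}}{3125 \left(1 - \frac{4 e^{t}}{5}\right)^{5}}
M^(2)(t) = \frac{16 e^{t}}{3125 \left(1 - \frac{4 e^{t}}{5}\right)^{5}} + \frac{64 e^{2 t}}{3125 \left(1 - \frac{4 e^{t}}{5}\right)^{6}}
M^(3)(t) = \frac{16 e^{t}}{3125 \left(1 - \frac{4 e^{t}}{5}\right)^{5}} + \frac{192 e^{2 t}}{3125 \left(1 - \frac{4 e^{t}}{5}\right)^{6}} + \frac{1536 e^{3 t}}{15625 \left(1 - \frac{4 e^{t}}{5}\right)^{7}}
M^(3)(0) = 8656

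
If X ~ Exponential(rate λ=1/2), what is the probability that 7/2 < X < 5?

P(7/2 < X < 5) = ∫_{7/2}^{5} f(x) dx
where f(x) = \frac{e^{- \frac{x}{2}}}{2}
= - \frac{1}{e^{\frac{5}{2}}} + e^{- \frac{7}{4}}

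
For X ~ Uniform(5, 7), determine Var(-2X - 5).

For X ~ Uniform(5, 7):
Var(X) = \frac{1}{3}
Var(-2X - 5) = (-2)² × Var(X) = 4 × \frac{1}{3} = \frac{4}{3}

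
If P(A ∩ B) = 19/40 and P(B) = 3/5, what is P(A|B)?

P(A|B) = P(A ∩ B) / P(B)
= (19/40) / (3/5)
= 19/24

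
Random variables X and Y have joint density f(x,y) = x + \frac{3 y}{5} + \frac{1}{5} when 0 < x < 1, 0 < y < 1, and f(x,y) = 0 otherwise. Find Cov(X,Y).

E[XY] = ∫∫ xy × f(x,y) dx dy = \frac{19}{60}
E[X] = \frac{7}{12}
E[Y] = \frac{11}{20}
Cov(X,Y) = E[XY] - E[X]E[Y] = - \frac{1}{240}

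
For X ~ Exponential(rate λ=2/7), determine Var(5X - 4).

For X ~ Exponential(rate λ=2/7):
Var(X) = \frac{49}{4}
Var(5X - 4) = (5)² × Var(X) = 25 × \frac{49}{4} = \frac{1225}{4}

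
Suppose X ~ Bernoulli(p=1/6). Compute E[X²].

Using the identity E[X²] = Var(X) + (E[X])²:
E[X] = \frac{1}{6}
Var(X) = \frac{5}{36}
E[X²] = \frac{5}{36} + (\frac{1}{6})²
= \frac{1}{6}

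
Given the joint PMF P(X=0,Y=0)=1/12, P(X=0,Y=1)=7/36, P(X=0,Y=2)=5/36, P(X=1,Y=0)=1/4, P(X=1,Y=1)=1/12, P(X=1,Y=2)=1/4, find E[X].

First find marginal of X:
P(X=0) = 5/12
P(X=1) = 7/12
E[X] = 0 × 5/12 + 1 × 7/12 = 7/12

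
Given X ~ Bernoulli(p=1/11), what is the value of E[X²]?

Using the identity E[X²] = Var(X) + (E[X])²:
E[X] = \frac{1}{11}
Var(X) = \frac{10}{121}
E[X²] = \frac{10}{121} + (\frac{1}{11})²
= \frac{1}{11}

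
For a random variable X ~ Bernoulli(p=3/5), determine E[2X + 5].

For X ~ Bernoulli(p=3/5):
E[X] = \frac{3}{5}
E[2X + 5] = 2 × E[X] + 5 = \frac{31}{5}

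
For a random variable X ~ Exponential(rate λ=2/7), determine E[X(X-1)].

E[X(X-1)] = E[X² - X] = E[X²] - E[X]
E[X] = \frac{7}{2}
E[X²] = Var(X) + (E[X])² = \frac{49}{4} + (\frac{7}{2})² = \frac{49}{2}
E[X(X-1)] = \frac{49}{2} - \frac{7}{2} = 21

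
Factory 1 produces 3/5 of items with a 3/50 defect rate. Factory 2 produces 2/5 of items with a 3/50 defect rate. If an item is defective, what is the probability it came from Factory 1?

Using Bayes' theorem:
P(F1) = 3/5, P(D|F1) = 3/50
P(F2) = 2/5, P(D|F2) = 3/50
P(D) = P(D|F1)P(F1) + P(D|F2)P(F2)
     = \frac{3}{50}
P(F1|D) = P(D|F1)P(F1) / P(D)
= \frac{3}{5}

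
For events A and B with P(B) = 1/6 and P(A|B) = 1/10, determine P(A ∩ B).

By definition, P(A|B) = P(A ∩ B) / P(B)
So P(A ∩ B) = P(A|B) × P(B)
= 1/10 × 1/6
= 1/60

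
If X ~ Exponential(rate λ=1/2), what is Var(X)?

For X ~ Exponential(rate λ=1/2):
Var(X) = 4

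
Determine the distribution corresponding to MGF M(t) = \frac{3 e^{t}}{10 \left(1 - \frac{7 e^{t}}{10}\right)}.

The MGF M(t) = \frac{3 e^{t}}{10 \left(1 - \frac{7 e^{t}}{10}\right)} is the standard form for the Geometric distribution.
Comparing with the known MGF formula identifies: Geometric(p=3/10), X = trial number of first success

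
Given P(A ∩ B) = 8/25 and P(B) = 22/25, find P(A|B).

P(A|B) = P(A ∩ B) / P(B)
= (8/25) / (22/25)
= 4/11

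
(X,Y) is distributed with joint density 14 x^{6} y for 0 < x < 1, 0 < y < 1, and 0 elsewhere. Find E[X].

E[X] = ∫_0^1 ∫_0^1 x × f(x,y) dy dx
= ∫_0^1 ∫_0^1 x × (14 x^{6} y) dy dx
= \frac{7}{8}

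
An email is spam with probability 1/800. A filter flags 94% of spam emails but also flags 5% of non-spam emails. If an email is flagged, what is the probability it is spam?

Let D = the rare event, + = positive/flagged.
P(D) = 1/800
P(+|D) = 94/100 = 47/50
P(+|D') = 5/100 = 1/20
P(+) = P(+|D)P(D) + P(+|D')P(D')
     = \frac{47}{50} × \frac{1}{800} + \frac{1}{20} × \frac{799}{800}
     = \frac{4089}{80000}
P(D|+) = P(+|D)P(D)/P(+) = \frac{2}{87}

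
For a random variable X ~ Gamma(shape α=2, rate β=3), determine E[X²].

Using the identity E[X²] = Var(X) + (E[X])²:
E[X] = \frac{2}{3}
Var(X) = \frac{2}{9}
E[X²] = \frac{2}{9} + (\frac{2}{3})²
= \frac{2}{3}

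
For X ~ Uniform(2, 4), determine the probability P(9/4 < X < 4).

P(9/4 < X < 4) = ∫_{9/4}^{4} f(x) dx
where f(x) = \frac{1}{2}
= \frac{7}{8}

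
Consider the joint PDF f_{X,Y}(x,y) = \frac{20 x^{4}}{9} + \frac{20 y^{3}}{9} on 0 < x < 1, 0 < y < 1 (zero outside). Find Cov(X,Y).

E[XY] = ∫∫ xy × f(x,y) dx dy = \frac{11}{27}
E[X] = \frac{35}{54}
E[Y] = \frac{2}{3}
Cov(X,Y) = E[XY] - E[X]E[Y] = - \frac{2}{81}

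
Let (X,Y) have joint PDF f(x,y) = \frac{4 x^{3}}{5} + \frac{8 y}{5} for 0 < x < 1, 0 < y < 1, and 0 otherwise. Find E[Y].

E[Y] = ∫_0^1 ∫_0^1 y × f(x,y) dx dy
= \frac{19}{30}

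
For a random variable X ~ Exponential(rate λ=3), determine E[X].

For X ~ Exponential(rate λ=3), the expected value is:
E[X] = \frac{1}{3}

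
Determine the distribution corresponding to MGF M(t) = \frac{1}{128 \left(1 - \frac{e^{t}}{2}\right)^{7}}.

The MGF M(t) = \frac{1}{128 \left(1 - \frac{e^{t}}{2}\right)^{7}} is the standard form for the NegativeBinomial distribution.
Comparing with the known MGF formula identifies: NegBin(r=7, p=1/2), X = failures before r-th success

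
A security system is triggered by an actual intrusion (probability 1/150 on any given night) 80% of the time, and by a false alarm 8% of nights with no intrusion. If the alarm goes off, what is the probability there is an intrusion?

Let D = the rare event, + = positive/flagged.
P(D) = 1/150
P(+|D) = 80/100 = 4/5
P(+|D') = 8/100 = 2/25
P(+) = P(+|D)P(D) + P(+|D')P(D')
     = \frac{4}{5} × \frac{1}{150} + \frac{2}{25} × \frac{149}{150}
     = \frac{53}{625}
P(D|+) = P(+|D)P(D)/P(+) = \frac{10}{159}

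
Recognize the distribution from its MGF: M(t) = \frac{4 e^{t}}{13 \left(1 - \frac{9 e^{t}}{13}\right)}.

The MGF M(t) = \frac{4 e^{t}}{13 \left(1 - \frac{9 e^{t}}{13}\right)} is the standard form for the Geometric distribution.
Comparing with the known MGF formula identifies: Geometric(p=4/13), X = trial number of first success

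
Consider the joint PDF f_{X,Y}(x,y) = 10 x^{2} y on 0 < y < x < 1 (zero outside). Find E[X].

f_X(x) = ∫_0^x 10 x^{2} y dy = 5 x^{4}
E[X] = ∫_0^1 x × (5 x^{4}) dx = \frac{5}{6}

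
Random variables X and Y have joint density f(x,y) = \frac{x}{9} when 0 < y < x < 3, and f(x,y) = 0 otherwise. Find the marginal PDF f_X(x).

f_X(x) = ∫_0^x \frac{x}{9} dy = \frac{x^{2}}{9}
for 0 < x < 3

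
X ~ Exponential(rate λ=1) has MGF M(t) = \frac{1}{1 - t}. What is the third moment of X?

To find E[X^3], compute M^(3)(0):
M^(1)(t) = \frac{1}{\left(1 - t\right)^{2}}
M^(2)(t) = \frac{2}{\left(1 - t\right)^{3}}
M^(3)(t) = \frac{6}{\left(1 - t\right)^{4}}
M^(3)(0) = 6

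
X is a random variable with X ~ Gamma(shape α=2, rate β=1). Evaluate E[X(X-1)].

E[X(X-1)] = E[X² - X] = E[X²] - E[X]
E[X] = 2
E[X²] = Var(X) + (E[X])² = 2 + (2)² = 6
E[X(X-1)] = 6 - 2 = 4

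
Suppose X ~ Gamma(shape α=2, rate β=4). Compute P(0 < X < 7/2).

P(0 < X < 7/2) = ∫_{0}^{7/2} f(x) dx
where f(x) = 16 x e^{- 4 x}
= 1 - \frac{15}{e^{14}}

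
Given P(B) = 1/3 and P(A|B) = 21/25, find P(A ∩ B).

By definition, P(A|B) = P(A ∩ B) / P(B)
So P(A ∩ B) = P(A|B) × P(B)
= 21/25 × 1/3
= 7/25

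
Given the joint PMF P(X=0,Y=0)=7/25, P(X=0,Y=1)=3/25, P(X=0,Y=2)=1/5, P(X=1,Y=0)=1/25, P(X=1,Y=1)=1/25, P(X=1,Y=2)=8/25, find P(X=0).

P(X=0) = P(X=0,Y=0) + P(X=0,Y=1) + P(X=0,Y=2)
= 7/25 + 3/25 + 1/5
= 3/5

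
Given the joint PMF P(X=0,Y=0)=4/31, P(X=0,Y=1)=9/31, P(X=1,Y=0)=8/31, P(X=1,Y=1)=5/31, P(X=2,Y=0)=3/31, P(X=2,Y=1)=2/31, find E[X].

First find marginal of X:
P(X=0) = 13/31
P(X=1) = 13/31
P(X=2) = 5/31
E[X] = 0 × 13/31 + 1 × 13/31 + 2 × 5/31 = 23/31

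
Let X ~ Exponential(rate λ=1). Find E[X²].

Using the identity E[X²] = Var(X) + (E[X])²:
E[X] = 1
Var(X) = 1
E[X²] = 1 + (1)²
= 2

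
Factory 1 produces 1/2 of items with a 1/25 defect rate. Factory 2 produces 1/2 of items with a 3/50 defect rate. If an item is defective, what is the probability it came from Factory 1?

Using Bayes' theorem:
P(F1) = 1/2, P(D|F1) = 1/25
P(F2) = 1/2, P(D|F2) = 3/50
P(D) = P(D|F1)P(F1) + P(D|F2)P(F2)
     = \frac{1}{20}
P(F1|D) = P(D|F1)P(F1) / P(D)
= \frac{2}{5}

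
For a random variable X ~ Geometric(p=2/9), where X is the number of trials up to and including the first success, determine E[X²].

Using the identity E[X²] = Var(X) + (E[X])²:
E[X] = \frac{9}{2}
Var(X) = \frac{63}{4}
E[X²] = \frac{63}{4} + (\frac{9}{2})²
= 36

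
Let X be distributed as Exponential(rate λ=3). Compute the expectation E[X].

For X ~ Exponential(rate λ=3), the expected value is:
E[X] = \frac{1}{3}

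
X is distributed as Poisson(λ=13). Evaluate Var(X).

For X ~ Poisson(λ=13):
Var(X) = 13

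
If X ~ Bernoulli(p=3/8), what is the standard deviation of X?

For X ~ Bernoulli(p=3/8):
Var(X) = \frac{15}{64}
SD(X) = √(Var(X)) = √(\frac{15}{64}) = \frac{\sqrt{15}}{8}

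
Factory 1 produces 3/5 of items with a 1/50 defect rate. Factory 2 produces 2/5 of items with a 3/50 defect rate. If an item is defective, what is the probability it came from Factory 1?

Using Bayes' theorem:
P(F1) = 3/5, P(D|F1) = 1/50
P(F2) = 2/5, P(D|F2) = 3/50
P(D) = P(D|F1)P(F1) + P(D|F2)P(F2)
     = \frac{9}{250}
P(F1|D) = P(D|F1)P(F1) / P(D)
= \frac{1}{3}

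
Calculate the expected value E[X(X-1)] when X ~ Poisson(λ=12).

E[X(X-1)] = E[X² - X] = E[X²] - E[X]
E[X] = 12
E[X²] = Var(X) + (E[X])² = 12 + (12)² = 156
E[X(X-1)] = 156 - 12 = 144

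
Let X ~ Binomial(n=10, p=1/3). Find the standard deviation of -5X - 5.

For X ~ Binomial(n=10, p=1/3):
Var(X) = \frac{20}{9}
SD(X) = √(Var(X)) = √(\frac{20}{9}) = \frac{2 \sqrt{5}}{3}
SD(-5X - 5) = |-5| × SD(X) = 5 × \frac{2 \sqrt{5}}{3} = \frac{10 \sqrt{5}}{3}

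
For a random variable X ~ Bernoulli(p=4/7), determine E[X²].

Using the identity E[X²] = Var(X) + (E[X])²:
E[X] = \frac{4}{7}
Var(X) = \frac{12}{49}
E[X²] = \frac{12}{49} + (\frac{4}{7})²
= \frac{4}{7}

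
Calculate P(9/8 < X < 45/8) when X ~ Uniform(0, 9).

P(9/8 < X < 45/8) = ∫_{9/8}^{45/8} f(x) dx
where f(x) = \frac{1}{9}
= \frac{1}{2}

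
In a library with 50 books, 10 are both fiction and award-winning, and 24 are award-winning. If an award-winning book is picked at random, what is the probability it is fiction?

P(A ∩ B) = 10/50 = 1/5
P(B) = 24/50 = 12/25
P(A|B) = P(A ∩ B) / P(B) = (1/5) / (12/25) = 5/12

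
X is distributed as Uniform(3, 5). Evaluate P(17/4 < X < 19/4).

P(17/4 < X < 19/4) = ∫_{17/4}^{19/4} f(x) dx
where f(x) = \frac{1}{2}
= \frac{1}{4}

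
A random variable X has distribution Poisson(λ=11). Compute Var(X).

For X ~ Poisson(λ=11):
Var(X) = 11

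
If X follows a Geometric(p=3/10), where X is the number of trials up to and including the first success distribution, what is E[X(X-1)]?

E[X(X-1)] = E[X² - X] = E[X²] - E[X]
E[X] = \frac{10}{3}
E[X²] = Var(X) + (E[X])² = \frac{70}{9} + (\frac{10}{3})² = \frac{170}{9}
E[X(X-1)] = \frac{170}{9} - \frac{10}{3} = \frac{140}{9}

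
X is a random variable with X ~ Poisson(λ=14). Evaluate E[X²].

Using the identity E[X²] = Var(X) + (E[X])²:
E[X] = 14
Var(X) = 14
E[X²] = 14 + (14)²
= 210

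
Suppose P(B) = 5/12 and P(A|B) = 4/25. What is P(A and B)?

By definition, P(A|B) = P(A ∩ B) / P(B)
So P(A ∩ B) = P(A|B) × P(B)
= 4/25 × 5/12
= 1/15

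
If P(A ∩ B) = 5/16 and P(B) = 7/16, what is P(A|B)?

P(A|B) = P(A ∩ B) / P(B)
= (5/16) / (7/16)
= 5/7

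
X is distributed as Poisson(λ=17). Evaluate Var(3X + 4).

For X ~ Poisson(λ=17):
Var(X) = 17
Var(3X + 4) = (3)² × Var(X) = 9 × 17 = 153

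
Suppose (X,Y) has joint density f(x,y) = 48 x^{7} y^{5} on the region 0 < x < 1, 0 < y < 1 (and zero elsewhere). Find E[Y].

E[Y] = ∫_0^1 ∫_0^1 y × f(x,y) dx dy
= \frac{6}{7}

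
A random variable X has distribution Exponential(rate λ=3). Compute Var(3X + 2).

For X ~ Exponential(rate λ=3):
Var(X) = \frac{1}{9}
Var(3X + 2) = (3)² × Var(X) = 9 × \frac{1}{9} = 1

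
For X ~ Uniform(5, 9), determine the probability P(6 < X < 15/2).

P(6 < X < 15/2) = ∫_{6}^{15/2} f(x) dx
where f(x) = \frac{1}{4}
= \frac{3}{8}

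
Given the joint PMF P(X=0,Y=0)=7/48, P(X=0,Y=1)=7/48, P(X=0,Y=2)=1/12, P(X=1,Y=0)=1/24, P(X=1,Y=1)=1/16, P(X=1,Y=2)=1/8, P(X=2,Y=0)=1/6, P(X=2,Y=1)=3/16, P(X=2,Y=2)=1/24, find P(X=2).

P(X=2) = P(X=2,Y=0) + P(X=2,Y=1) + P(X=2,Y=2)
= 1/6 + 3/16 + 1/24
= 19/48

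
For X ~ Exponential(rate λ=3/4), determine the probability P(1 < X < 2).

P(1 < X < 2) = ∫_{1}^{2} f(x) dx
where f(x) = \frac{3 e^{- \frac{3 x}{4}}}{4}
= - \frac{1}{e^{\frac{3}{2}}} + e^{- \frac{3}{4}}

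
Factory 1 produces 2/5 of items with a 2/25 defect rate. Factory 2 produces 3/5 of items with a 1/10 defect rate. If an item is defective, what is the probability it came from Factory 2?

Using Bayes' theorem:
P(F1) = 2/5, P(D|F1) = 2/25
P(F2) = 3/5, P(D|F2) = 1/10
P(D) = P(D|F1)P(F1) + P(D|F2)P(F2)
     = \frac{23}{250}
P(F2|D) = P(D|F2)P(F2) / P(D)
= \frac{15}{23}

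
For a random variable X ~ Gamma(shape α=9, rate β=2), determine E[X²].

Using the identity E[X²] = Var(X) + (E[X])²:
E[X] = \frac{9}{2}
Var(X) = \frac{9}{4}
E[X²] = \frac{9}{4} + (\frac{9}{2})²
= \frac{45}{2}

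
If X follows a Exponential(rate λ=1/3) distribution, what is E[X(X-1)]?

E[X(X-1)] = E[X² - X] = E[X²] - E[X]
E[X] = 3
E[X²] = Var(X) + (E[X])² = 9 + (3)² = 18
E[X(X-1)] = 18 - 3 = 15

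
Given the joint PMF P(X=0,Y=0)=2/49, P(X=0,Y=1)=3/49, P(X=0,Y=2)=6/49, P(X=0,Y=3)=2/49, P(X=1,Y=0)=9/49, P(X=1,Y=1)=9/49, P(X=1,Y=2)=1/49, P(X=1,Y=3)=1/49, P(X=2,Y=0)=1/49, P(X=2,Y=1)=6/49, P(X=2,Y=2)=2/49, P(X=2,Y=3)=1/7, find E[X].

First find marginal of X:
P(X=0) = 13/49
P(X=1) = 20/49
P(X=2) = 16/49
E[X] = 0 × 13/49 + 1 × 20/49 + 2 × 16/49 = 52/49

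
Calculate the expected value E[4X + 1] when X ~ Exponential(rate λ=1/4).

For X ~ Exponential(rate λ=1/4):
E[X] = 4
E[4X + 1] = 4 × E[X] + 1 = 17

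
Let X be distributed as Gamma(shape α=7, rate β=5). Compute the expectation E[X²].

Using the identity E[X²] = Var(X) + (E[X])²:
E[X] = \frac{7}{5}
Var(X) = \frac{7}{25}
E[X²] = \frac{7}{25} + (\frac{7}{5})²
= \frac{56}{25}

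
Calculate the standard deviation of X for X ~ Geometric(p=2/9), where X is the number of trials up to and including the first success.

For X ~ Geometric(p=2/9), where X is the number of trials up to and including the first success:
Var(X) = \frac{63}{4}
SD(X) = √(Var(X)) = √(\frac{63}{4}) = \frac{3 \sqrt{7}}{2}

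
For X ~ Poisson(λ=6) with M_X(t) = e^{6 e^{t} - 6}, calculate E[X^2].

To find E[X^2], compute M^(2)(0):
M^(1)(t) = 6 e^{t} e^{6 e^{t} - 6}
M^(2)(t) = 36 e^{2 t} e^{6 e^{t} - 6} + 6 e^{t} e^{6 e^{t} - 6}
M^(2)(0) = 42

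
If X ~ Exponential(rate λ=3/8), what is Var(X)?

For X ~ Exponential(rate λ=3/8):
Var(X) = \frac{64}{9}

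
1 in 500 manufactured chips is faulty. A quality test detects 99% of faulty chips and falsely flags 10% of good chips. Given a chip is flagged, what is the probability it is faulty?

Let D = the rare event, + = positive/flagged.
P(D) = 1/500
P(+|D) = 99/100
P(+|D') = 10/100 = 1/10
P(+) = P(+|D)P(D) + P(+|D')P(D')
     = \frac{99}{100} × \frac{1}{500} + \frac{1}{10} × \frac{499}{500}
     = \frac{5089}{50000}
P(D|+) = P(+|D)P(D)/P(+) = \frac{99}{5089}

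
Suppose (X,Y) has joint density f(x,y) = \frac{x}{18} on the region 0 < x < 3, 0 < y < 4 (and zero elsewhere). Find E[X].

f_X(x) = ∫_0^4 \frac{x}{18} dy = \frac{2 x}{9}
E[X] = ∫_0^3 x × (\frac{2 x}{9}) dx = 2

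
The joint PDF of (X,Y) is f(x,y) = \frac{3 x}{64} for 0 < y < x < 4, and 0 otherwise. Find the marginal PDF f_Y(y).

f_Y(y) = ∫_y^4 \frac{3 x}{64} dx = \frac{3}{8} - \frac{3 y^{2}}{128}
for 0 < y < 4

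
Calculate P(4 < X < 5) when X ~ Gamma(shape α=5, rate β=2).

P(4 < X < 5) = ∫_{4}^{5} f(x) dx
where f(x) = \frac{4 x^{4} e^{- 2 x}}{3}
= \frac{-1933 + 891 e^{2}}{3 e^{10}}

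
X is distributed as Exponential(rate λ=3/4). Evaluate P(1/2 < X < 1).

P(1/2 < X < 1) = ∫_{1/2}^{1} f(x) dx
where f(x) = \frac{3 e^{- \frac{3 x}{4}}}{4}
= - \frac{1}{e^{\frac{3}{4}}} + e^{- \frac{3}{8}}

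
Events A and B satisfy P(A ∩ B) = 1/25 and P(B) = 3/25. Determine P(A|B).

P(A|B) = P(A ∩ B) / P(B)
= (1/25) / (3/25)
= 1/3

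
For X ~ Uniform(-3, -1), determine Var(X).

For X ~ Uniform(-3, -1):
Var(X) = \frac{1}{3}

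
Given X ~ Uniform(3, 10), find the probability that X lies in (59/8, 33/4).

P(59/8 < X < 33/4) = ∫_{59/8}^{33/4} f(x) dx
where f(x) = \frac{1}{7}
= \frac{1}{8}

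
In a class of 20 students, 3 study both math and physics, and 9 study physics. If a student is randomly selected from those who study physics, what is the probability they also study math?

P(A ∩ B) = 3/20
P(B) = 9/20
P(A|B) = P(A ∩ B) / P(B) = (3/20) / (9/20) = 1/3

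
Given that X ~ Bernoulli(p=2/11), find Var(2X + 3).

For X ~ Bernoulli(p=2/11):
Var(X) = \frac{18}{121}
Var(2X + 3) = (2)² × Var(X) = 4 × \frac{18}{121} = \frac{72}{121}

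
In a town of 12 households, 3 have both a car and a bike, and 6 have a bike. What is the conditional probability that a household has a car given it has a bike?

P(A ∩ B) = 3/12 = 1/4
P(B) = 6/12 = 1/2
P(A|B) = P(A ∩ B) / P(B) = (1/4) / (1/2) = 1/2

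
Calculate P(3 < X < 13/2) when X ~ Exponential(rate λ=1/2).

P(3 < X < 13/2) = ∫_{3}^{13/2} f(x) dx
where f(x) = \frac{e^{- \frac{x}{2}}}{2}
= - \frac{1}{e^{\frac{13}{4}}} + e^{- \frac{3}{2}}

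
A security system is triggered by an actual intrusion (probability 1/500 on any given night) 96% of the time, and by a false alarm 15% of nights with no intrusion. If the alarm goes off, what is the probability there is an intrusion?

Let D = the rare event, + = positive/flagged.
P(D) = 1/500
P(+|D) = 96/100 = 24/25
P(+|D') = 15/100 = 3/20
P(+) = P(+|D)P(D) + P(+|D')P(D')
     = \frac{24}{25} × \frac{1}{500} + \frac{3}{20} × \frac{499}{500}
     = \frac{7581}{50000}
P(D|+) = P(+|D)P(D)/P(+) = \frac{32}{2527}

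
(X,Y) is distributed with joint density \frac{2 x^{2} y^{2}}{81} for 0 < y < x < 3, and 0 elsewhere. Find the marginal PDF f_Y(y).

f_Y(y) = ∫_y^3 \frac{2 x^{2} y^{2}}{81} dx = \frac{2 y^{2} \left(27 - y^{3}\right)}{243}
for 0 < y < 3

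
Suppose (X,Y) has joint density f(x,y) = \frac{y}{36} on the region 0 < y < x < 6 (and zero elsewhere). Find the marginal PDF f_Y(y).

f_Y(y) = ∫_y^6 \frac{y}{36} dx = \frac{y \left(6 - y\right)}{36}
for 0 < y < 6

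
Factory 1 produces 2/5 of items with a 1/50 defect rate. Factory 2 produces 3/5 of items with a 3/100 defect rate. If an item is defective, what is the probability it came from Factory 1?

Using Bayes' theorem:
P(F1) = 2/5, P(D|F1) = 1/50
P(F2) = 3/5, P(D|F2) = 3/100
P(D) = P(D|F1)P(F1) + P(D|F2)P(F2)
     = \frac{13}{500}
P(F1|D) = P(D|F1)P(F1) / P(D)
= \frac{4}{13}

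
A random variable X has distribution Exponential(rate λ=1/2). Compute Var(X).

For X ~ Exponential(rate λ=1/2):
Var(X) = 4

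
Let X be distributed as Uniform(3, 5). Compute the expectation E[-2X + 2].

For X ~ Uniform(3, 5):
E[X] = 4
E[-2X + 2] = -2 × E[X] + 2 = -6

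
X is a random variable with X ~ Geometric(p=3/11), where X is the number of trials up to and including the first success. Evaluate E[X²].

Using the identity E[X²] = Var(X) + (E[X])²:
E[X] = \frac{11}{3}
Var(X) = \frac{88}{9}
E[X²] = \frac{88}{9} + (\frac{11}{3})²
= \frac{209}{9}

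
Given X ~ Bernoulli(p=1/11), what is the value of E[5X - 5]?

For X ~ Bernoulli(p=1/11):
E[X] = \frac{1}{11}
E[5X - 5] = 5 × E[X] - 5 = - \frac{50}{11}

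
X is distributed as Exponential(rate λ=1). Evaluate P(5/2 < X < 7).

P(5/2 < X < 7) = ∫_{5/2}^{7} f(x) dx
where f(x) = e^{- x}
= - \frac{1}{e^{7}} + e^{- \frac{5}{2}}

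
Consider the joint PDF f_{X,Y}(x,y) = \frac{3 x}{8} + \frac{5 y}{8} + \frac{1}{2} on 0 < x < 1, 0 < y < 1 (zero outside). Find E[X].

E[X] = ∫_0^1 ∫_0^1 x × f(x,y) dy dx
= ∫_0^1 ∫_0^1 x × (\frac{3 x}{8} + \frac{5 y}{8} + \frac{1}{2}) dy dx
= \frac{17}{32}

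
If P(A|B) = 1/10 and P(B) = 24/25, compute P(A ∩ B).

By definition, P(A|B) = P(A ∩ B) / P(B)
So P(A ∩ B) = P(A|B) × P(B)
= 1/10 × 24/25
= 12/125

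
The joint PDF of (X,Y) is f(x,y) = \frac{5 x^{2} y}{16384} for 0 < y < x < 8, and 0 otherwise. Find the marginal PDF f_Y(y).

f_Y(y) = ∫_y^8 \frac{5 x^{2} y}{16384} dx = \frac{5 y \left(512 - y^{3}\right)}{49152}
for 0 < y < 8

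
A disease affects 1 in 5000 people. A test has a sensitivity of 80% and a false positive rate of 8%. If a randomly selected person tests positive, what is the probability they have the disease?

Let D = the rare event, + = positive/flagged.
P(D) = 1/5000
P(+|D) = 80/100 = 4/5
P(+|D') = 8/100 = 2/25
P(+) = P(+|D)P(D) + P(+|D')P(D')
     = \frac{4}{5} × \frac{1}{5000} + \frac{2}{25} × \frac{4999}{5000}
     = \frac{5009}{62500}
P(D|+) = P(+|D)P(D)/P(+) = \frac{10}{5009}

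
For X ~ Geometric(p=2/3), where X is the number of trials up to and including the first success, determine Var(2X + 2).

For X ~ Geometric(p=2/3), where X is the number of trials up to and including the first success:
Var(X) = \frac{3}{4}
Var(2X + 2) = (2)² × Var(X) = 4 × \frac{3}{4} = 3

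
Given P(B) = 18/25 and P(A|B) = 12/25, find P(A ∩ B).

By definition, P(A|B) = P(A ∩ B) / P(B)
So P(A ∩ B) = P(A|B) × P(B)
= 12/25 × 18/25
= 216/625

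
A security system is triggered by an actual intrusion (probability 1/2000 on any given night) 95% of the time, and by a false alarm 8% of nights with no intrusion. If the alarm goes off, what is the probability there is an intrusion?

Let D = the rare event, + = positive/flagged.
P(D) = 1/2000
P(+|D) = 95/100 = 19/20
P(+|D') = 8/100 = 2/25
P(+) = P(+|D)P(D) + P(+|D')P(D')
     = \frac{19}{20} × \frac{1}{2000} + \frac{2}{25} × \frac{1999}{2000}
     = \frac{16087}{200000}
P(D|+) = P(+|D)P(D)/P(+) = \frac{95}{16087}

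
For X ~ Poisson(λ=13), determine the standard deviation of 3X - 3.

For X ~ Poisson(λ=13):
Var(X) = 13
SD(X) = √(Var(X)) = √(13) = \sqrt{13}
SD(3X - 3) = |3| × SD(X) = 3 × \sqrt{13} = 3 \sqrt{13}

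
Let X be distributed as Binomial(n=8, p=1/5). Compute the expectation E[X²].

Using the identity E[X²] = Var(X) + (E[X])²:
E[X] = \frac{8}{5}
Var(X) = \frac{32}{25}
E[X²] = \frac{32}{25} + (\frac{8}{5})²
= \frac{96}{25}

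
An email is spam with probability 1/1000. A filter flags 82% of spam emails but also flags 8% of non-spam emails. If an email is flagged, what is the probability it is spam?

Let D = the rare event, + = positive/flagged.
P(D) = 1/1000
P(+|D) = 82/100 = 41/50
P(+|D') = 8/100 = 2/25
P(+) = P(+|D)P(D) + P(+|D')P(D')
     = \frac{41}{50} × \frac{1}{1000} + \frac{2}{25} × \frac{999}{1000}
     = \frac{4037}{50000}
P(D|+) = P(+|D)P(D)/P(+) = \frac{41}{4037}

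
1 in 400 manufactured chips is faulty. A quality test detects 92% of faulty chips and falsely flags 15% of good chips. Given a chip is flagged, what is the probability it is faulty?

Let D = the rare event, + = positive/flagged.
P(D) = 1/400
P(+|D) = 92/100 = 23/25
P(+|D') = 15/100 = 3/20
P(+) = P(+|D)P(D) + P(+|D')P(D')
     = \frac{23}{25} × \frac{1}{400} + \frac{3}{20} × \frac{399}{400}
     = \frac{6077}{40000}
P(D|+) = P(+|D)P(D)/P(+) = \frac{92}{6077}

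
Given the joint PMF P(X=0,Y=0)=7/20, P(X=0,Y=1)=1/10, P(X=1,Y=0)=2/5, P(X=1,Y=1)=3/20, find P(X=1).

P(X=1) = P(X=1,Y=0) + P(X=1,Y=1)
= 2/5 + 3/20
= 11/20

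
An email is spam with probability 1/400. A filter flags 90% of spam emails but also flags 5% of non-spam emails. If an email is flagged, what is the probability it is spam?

Let D = the rare event, + = positive/flagged.
P(D) = 1/400
P(+|D) = 90/100 = 9/10
P(+|D') = 5/100 = 1/20
P(+) = P(+|D)P(D) + P(+|D')P(D')
     = \frac{9}{10} × \frac{1}{400} + \frac{1}{20} × \frac{399}{400}
     = \frac{417}{8000}
P(D|+) = P(+|D)P(D)/P(+) = \frac{6}{139}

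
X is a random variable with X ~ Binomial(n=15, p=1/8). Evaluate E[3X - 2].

For X ~ Binomial(n=15, p=1/8):
E[X] = \frac{15}{8}
E[3X - 2] = 3 × E[X] - 2 = \frac{29}{8}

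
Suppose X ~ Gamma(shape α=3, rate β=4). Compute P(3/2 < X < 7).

P(3/2 < X < 7) = ∫_{3/2}^{7} f(x) dx
where f(x) = 32 x^{2} e^{- 4 x}
= \frac{-421 + 25 e^{22}}{e^{28}}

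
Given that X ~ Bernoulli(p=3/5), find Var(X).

For X ~ Bernoulli(p=3/5):
Var(X) = \frac{6}{25}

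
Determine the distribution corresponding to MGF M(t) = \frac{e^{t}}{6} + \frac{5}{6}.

The MGF M(t) = \frac{e^{t}}{6} + \frac{5}{6} is the standard form for the Bernoulli distribution.
Comparing with the known MGF formula identifies: Bernoulli(p=1/6)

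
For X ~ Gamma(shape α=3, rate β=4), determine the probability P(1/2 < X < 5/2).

P(1/2 < X < 5/2) = ∫_{1/2}^{5/2} f(x) dx
where f(x) = 32 x^{2} e^{- 4 x}
= \frac{-61 + 5 e^{8}}{e^{10}}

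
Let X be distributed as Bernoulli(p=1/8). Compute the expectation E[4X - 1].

For X ~ Bernoulli(p=1/8):
E[X] = \frac{1}{8}
E[4X - 1] = 4 × E[X] - 1 = - \frac{1}{2}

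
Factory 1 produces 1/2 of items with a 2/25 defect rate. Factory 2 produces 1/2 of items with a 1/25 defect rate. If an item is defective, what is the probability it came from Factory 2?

Using Bayes' theorem:
P(F1) = 1/2, P(D|F1) = 2/25
P(F2) = 1/2, P(D|F2) = 1/25
P(D) = P(D|F1)P(F1) + P(D|F2)P(F2)
     = \frac{3}{50}
P(F2|D) = P(D|F2)P(F2) / P(D)
= \frac{1}{3}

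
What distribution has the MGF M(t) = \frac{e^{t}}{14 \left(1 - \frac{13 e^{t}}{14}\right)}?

The MGF M(t) = \frac{e^{t}}{14 \left(1 - \frac{13 e^{t}}{14}\right)} is the standard form for the Geometric distribution.
Comparing with the known MGF formula identifies: Geometric(p=1/14), X = trial number of first success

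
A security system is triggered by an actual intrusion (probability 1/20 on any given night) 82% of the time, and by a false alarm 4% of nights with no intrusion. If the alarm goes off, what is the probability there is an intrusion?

Let D = the rare event, + = positive/flagged.
P(D) = 1/20
P(+|D) = 82/100 = 41/50
P(+|D') = 4/100 = 1/25
P(+) = P(+|D)P(D) + P(+|D')P(D')
     = \frac{41}{50} × \frac{1}{20} + \frac{1}{25} × \frac{19}{20}
     = \frac{79}{1000}
P(D|+) = P(+|D)P(D)/P(+) = \frac{41}{79}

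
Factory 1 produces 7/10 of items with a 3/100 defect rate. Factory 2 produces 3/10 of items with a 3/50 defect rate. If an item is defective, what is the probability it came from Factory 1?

Using Bayes' theorem:
P(F1) = 7/10, P(D|F1) = 3/100
P(F2) = 3/10, P(D|F2) = 3/50
P(D) = P(D|F1)P(F1) + P(D|F2)P(F2)
     = \frac{39}{1000}
P(F1|D) = P(D|F1)P(F1) / P(D)
= \frac{7}{13}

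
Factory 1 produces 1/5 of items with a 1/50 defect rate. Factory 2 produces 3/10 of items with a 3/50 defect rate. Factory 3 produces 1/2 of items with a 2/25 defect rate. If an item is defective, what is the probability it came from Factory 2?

Using Bayes' theorem:
P(F1) = 1/5, P(D|F1) = 1/50
P(F2) = 3/10, P(D|F2) = 3/50
P(F3) = 1/2, P(D|F3) = 2/25
P(D) = P(D|F1)P(F1) + P(D|F2)P(F2) + P(D|F3)P(F3)
     = \frac{31}{500}
P(F2|D) = P(D|F2)P(F2) / P(D)
= \frac{9}{31}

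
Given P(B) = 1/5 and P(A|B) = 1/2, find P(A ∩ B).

By definition, P(A|B) = P(A ∩ B) / P(B)
So P(A ∩ B) = P(A|B) × P(B)
= 1/2 × 1/5
= 1/10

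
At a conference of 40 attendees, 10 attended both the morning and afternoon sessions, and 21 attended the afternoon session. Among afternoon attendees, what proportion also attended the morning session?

P(A ∩ B) = 10/40 = 1/4
P(B) = 21/40
P(A|B) = P(A ∩ B) / P(B) = (1/4) / (21/40) = 10/21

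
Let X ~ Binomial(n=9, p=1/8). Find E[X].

For X ~ Binomial(n=9, p=1/8), the expected value is:
E[X] = \frac{9}{8}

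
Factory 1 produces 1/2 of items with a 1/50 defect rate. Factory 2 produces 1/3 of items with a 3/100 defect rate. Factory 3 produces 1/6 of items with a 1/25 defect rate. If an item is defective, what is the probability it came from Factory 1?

Using Bayes' theorem:
P(F1) = 1/2, P(D|F1) = 1/50
P(F2) = 1/3, P(D|F2) = 3/100
P(F3) = 1/6, P(D|F3) = 1/25
P(D) = P(D|F1)P(F1) + P(D|F2)P(F2) + P(D|F3)P(F3)
     = \frac{2}{75}
P(F1|D) = P(D|F1)P(F1) / P(D)
= \frac{3}{8}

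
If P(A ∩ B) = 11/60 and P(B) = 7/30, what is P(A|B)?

P(A|B) = P(A ∩ B) / P(B)
= (11/60) / (7/30)
= 11/14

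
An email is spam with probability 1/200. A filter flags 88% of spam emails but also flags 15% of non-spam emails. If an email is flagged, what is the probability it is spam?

Let D = the rare event, + = positive/flagged.
P(D) = 1/200
P(+|D) = 88/100 = 22/25
P(+|D') = 15/100 = 3/20
P(+) = P(+|D)P(D) + P(+|D')P(D')
     = \frac{22}{25} × \frac{1}{200} + \frac{3}{20} × \frac{199}{200}
     = \frac{3073}{20000}
P(D|+) = P(+|D)P(D)/P(+) = \frac{88}{3073}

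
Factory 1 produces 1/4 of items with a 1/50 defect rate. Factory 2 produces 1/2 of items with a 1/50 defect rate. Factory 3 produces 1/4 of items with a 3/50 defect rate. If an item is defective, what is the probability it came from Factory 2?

Using Bayes' theorem:
P(F1) = 1/4, P(D|F1) = 1/50
P(F2) = 1/2, P(D|F2) = 1/50
P(F3) = 1/4, P(D|F3) = 3/50
P(D) = P(D|F1)P(F1) + P(D|F2)P(F2) + P(D|F3)P(F3)
     = \frac{3}{100}
P(F2|D) = P(D|F2)P(F2) / P(D)
= \frac{1}{3}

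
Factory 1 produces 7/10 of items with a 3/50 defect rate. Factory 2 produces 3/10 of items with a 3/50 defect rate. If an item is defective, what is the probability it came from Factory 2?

Using Bayes' theorem:
P(F1) = 7/10, P(D|F1) = 3/50
P(F2) = 3/10, P(D|F2) = 3/50
P(D) = P(D|F1)P(F1) + P(D|F2)P(F2)
     = \frac{3}{50}
P(F2|D) = P(D|F2)P(F2) / P(D)
= \frac{3}{10}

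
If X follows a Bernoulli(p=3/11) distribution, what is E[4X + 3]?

For X ~ Bernoulli(p=3/11):
E[X] = \frac{3}{11}
E[4X + 3] = 4 × E[X] + 3 = \frac{45}{11}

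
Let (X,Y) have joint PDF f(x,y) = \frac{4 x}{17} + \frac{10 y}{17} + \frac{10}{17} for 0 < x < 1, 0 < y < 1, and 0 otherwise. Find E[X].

E[X] = ∫_0^1 ∫_0^1 x × f(x,y) dy dx
= ∫_0^1 ∫_0^1 x × (\frac{4 x}{17} + \frac{10 y}{17} + \frac{10}{17}) dy dx
= \frac{53}{102}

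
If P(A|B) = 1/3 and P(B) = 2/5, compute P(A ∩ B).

By definition, P(A|B) = P(A ∩ B) / P(B)
So P(A ∩ B) = P(A|B) × P(B)
= 1/3 × 2/5
= 2/15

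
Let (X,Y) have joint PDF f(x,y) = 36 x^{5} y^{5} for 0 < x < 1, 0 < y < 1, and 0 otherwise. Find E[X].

E[X] = ∫_0^1 ∫_0^1 x × f(x,y) dy dx
= ∫_0^1 ∫_0^1 x × (36 x^{5} y^{5}) dy dx
= \frac{6}{7}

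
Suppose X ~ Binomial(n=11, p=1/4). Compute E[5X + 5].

For X ~ Binomial(n=11, p=1/4):
E[X] = \frac{11}{4}
E[5X + 5] = 5 × E[X] + 5 = \frac{75}{4}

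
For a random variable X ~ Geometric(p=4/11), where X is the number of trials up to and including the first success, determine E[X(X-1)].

E[X(X-1)] = E[X² - X] = E[X²] - E[X]
E[X] = \frac{11}{4}
E[X²] = Var(X) + (E[X])² = \frac{77}{16} + (\frac{11}{4})² = \frac{99}{8}
E[X(X-1)] = \frac{99}{8} - \frac{11}{4} = \frac{77}{8}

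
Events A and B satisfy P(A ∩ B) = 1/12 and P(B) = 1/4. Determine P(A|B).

P(A|B) = P(A ∩ B) / P(B)
= (1/12) / (1/4)
= 1/3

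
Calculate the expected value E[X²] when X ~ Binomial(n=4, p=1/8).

Using the identity E[X²] = Var(X) + (E[X])²:
E[X] = \frac{1}{2}
Var(X) = \frac{7}{16}
E[X²] = \frac{7}{16} + (\frac{1}{2})²
= \frac{11}{16}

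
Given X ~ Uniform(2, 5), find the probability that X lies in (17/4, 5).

P(17/4 < X < 5) = ∫_{17/4}^{5} f(x) dx
where f(x) = \frac{1}{3}
= \frac{1}{4}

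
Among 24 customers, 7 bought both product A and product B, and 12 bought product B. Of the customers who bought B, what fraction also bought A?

P(A ∩ B) = 7/24
P(B) = 12/24 = 1/2
P(A|B) = P(A ∩ B) / P(B) = (7/24) / (1/2) = 7/12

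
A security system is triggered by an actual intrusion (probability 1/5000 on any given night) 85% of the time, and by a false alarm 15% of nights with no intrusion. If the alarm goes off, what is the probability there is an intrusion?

Let D = the rare event, + = positive/flagged.
P(D) = 1/5000
P(+|D) = 85/100 = 17/20
P(+|D') = 15/100 = 3/20
P(+) = P(+|D)P(D) + P(+|D')P(D')
     = \frac{17}{20} × \frac{1}{5000} + \frac{3}{20} × \frac{4999}{5000}
     = \frac{7507}{50000}
P(D|+) = P(+|D)P(D)/P(+) = \frac{17}{15014}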